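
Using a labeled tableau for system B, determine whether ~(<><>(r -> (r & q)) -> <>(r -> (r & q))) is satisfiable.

1. ~(<><>(r -> (r & q)) -> <>(r -> (r & q))), w0
2. <><>(r -> (r & q)), w0
3. ~<>(r -> (r & q)), w0
4. ~(r -> (r & q)), w0
5. r, w0
6. ~(r & q), w0
7. ~q, w0
8. <>(r -> (r & q)), w1
9. ~(r -> (r & q)), w1
10. r, w1
11. ~(r & q), w1
12. ~q, w1
13. r -> (r & q), w2
14. r & q, w2
15. r, w2
16. q, w2
Accessibility: w0Rw0, w0Rw1, w1Rw0, w1Rw1, w1Rw2, w2Rw1, w2Rw2

Satisfiable (open branch found)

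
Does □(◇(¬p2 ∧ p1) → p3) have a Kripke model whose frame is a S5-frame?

1. □(◇(¬p2 ∧ p1) → p3), u
2. ◇(¬p2 ∧ p1) → p3, u
3. p3, u
Accessibility: uRu

Satisfiable (open branch found)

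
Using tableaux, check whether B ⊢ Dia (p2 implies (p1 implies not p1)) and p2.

Tableau for the negation not (Dia (p2 implies (p1 implies not p1)) and p2):
1. not (Dia (p2 implies (p1 implies not p1)) and p2), w0
2. not p2, w0
Accessibility: w0Rw0
The negation has an open branch (countermodel exists).

No, not valid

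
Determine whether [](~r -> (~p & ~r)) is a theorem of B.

Not valid

Tableau for the negation ~[](~r -> (~p & ~r)):
1. ~[](~r -> (~p & ~r)), w0
2. ~(~r -> (~p & ~r)), w1
3. ~r, w1
4. ~(~p & ~r), w1
5. p, w1
Accessibility: w0Rw0, w0Rw1, w1Rw0, w1Rw1
The negation has an open branch (countermodel exists).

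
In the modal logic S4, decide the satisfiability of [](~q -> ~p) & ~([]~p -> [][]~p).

Unsatisfiable

1. [](~q -> ~p) & ~([]~p -> [][]~p), u
2. [](~q -> ~p), u
3. ~([]~p -> [][]~p), u
4. []~p, u
5. ~[][]~p, u
6. ~q -> ~p, u
7. ~p, u
8. ~[]~p, v
9. ~q -> ~p, v
10. ~p, v
11. p, w
12. ~q -> ~p, w
13. ~p, w
Accessibility: uRu, uRv, uRw, vRv, vRw, wRw
Branch closes: p and ~p both at w.
Every branch closes; the branch above is one of them.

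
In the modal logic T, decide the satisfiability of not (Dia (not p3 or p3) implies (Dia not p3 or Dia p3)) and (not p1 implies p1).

No, unsatisfiable

1. not (Dia (not p3 or p3) implies (Dia not p3 or Dia p3)) and (not p1 implies p1), u
2. not (Dia (not p3 or p3) implies (Dia not p3 or Dia p3)), u   [and-rule on 1]
3. not p1 implies p1, u   [and-rule on 1]
4. Dia (not p3 or p3), u   [neg-implies-rule on 2]
5. not (Dia not p3 or Dia p3), u   [neg-implies-rule on 2]
6. not Dia not p3, u   [neg-or-rule on 5]
7. not Dia p3, u   [neg-or-rule on 5]
8. p3, u   [neg-Dia-rule on 6 via uRu]
9. not p3, u   [neg-Dia-rule on 7 via uRu]
Accessibility: uRu
Branch closes: p3 and not p3 both at u.
(One branch shown.) All branches close.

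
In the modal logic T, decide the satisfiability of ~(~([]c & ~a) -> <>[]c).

1. ~(~([]c & ~a) -> <>[]c), w0
2. ~([]c & ~a), w0
3. ~<>[]c, w0
4. ~[]c, w0
5. a, w0
6. ~c, w1
7. ~[]c, w1
8. ~c, w2
Accessibility: w0Rw0, w0Rw1, w1Rw1, w1Rw2, w2Rw2

Satisfiable (open branch found)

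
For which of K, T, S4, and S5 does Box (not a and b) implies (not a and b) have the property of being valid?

T, S4, S5

T-tableau for the negation not (Box (not a and b) implies (not a and b)):
1. not (Box (not a and b) implies (not a and b)), 0
2. Box (not a and b), 0   [neg-implies-rule on 1]
3. not (not a and b), 0   [neg-implies-rule on 1]
4. not a and b, 0   [Box-rule on 2 via 0R0]
5. not a, 0   [and-rule on 4]
6. b, 0   [and-rule on 4]
7. not b, 0   [neg-and-rule on 3 (branches; this branch)]
Accessibility: 0R0
Branch closes: b and not b both at 0.
Every branch closes (one shown): valid in T, hence also in S4, S5 (every theorem of T is a theorem of S4 and S5).
K-tableau for the negation not (Box (not a and b) implies (not a and b)):
1. not (Box (not a and b) implies (not a and b)), 0
2. Box (not a and b), 0   [neg-implies-rule on 1]
3. not (not a and b), 0   [neg-implies-rule on 1]
4. not b, 0   [neg-and-rule on 3 (branches; this branch)]
Complete open branch: countermodel on a K-frame, so not valid in K.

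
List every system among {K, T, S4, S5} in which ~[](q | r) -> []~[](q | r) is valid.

S5-tableau for the negation ~(~[](q | r) -> []~[](q | r)):
1. ~(~[](q | r) -> []~[](q | r)), w0
2. ~[](q | r), w0
3. ~[]~[](q | r), w0
4. ~(q | r), w1
5. ~q, w1
6. ~r, w1
7. [](q | r), w2
8. q | r, w0
9. q | r, w1
10. q | r, w2
11. r, w0
12. r, w1
Accessibility: w0Rw0, w0Rw1, w0Rw2, w1Rw0, w1Rw1, w1Rw2, w2Rw0, w2Rw1, w2Rw2
Branch closes: r and ~r both at w1.
Every branch closes (one shown): valid in S5.
S4-tableau for the negation ~(~[](q | r) -> []~[](q | r)):
1. ~(~[](q | r) -> []~[](q | r)), w0
2. ~[](q | r), w0
3. ~[]~[](q | r), w0
4. ~(q | r), w1
5. ~q, w1
6. ~r, w1
7. [](q | r), w2
8. q | r, w2
9. r, w2
Accessibility: w0Rw0, w0Rw1, w0Rw2, w1Rw1, w2Rw2
Complete open branch: countermodel on an S4-frame, so not valid in S4, nor in K, T (the same frame is also a K-frame and a T-frame).

S5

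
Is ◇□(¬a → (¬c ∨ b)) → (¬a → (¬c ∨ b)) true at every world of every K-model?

Tableau for the negation ¬(◇□(¬a → (¬c ∨ b)) → (¬a → (¬c ∨ b))):
1. ¬(◇□(¬a → (¬c ∨ b)) → (¬a → (¬c ∨ b))), w0
2. ◇□(¬a → (¬c ∨ b)), w0
3. ¬(¬a → (¬c ∨ b)), w0
4. ¬a, w0
5. ¬(¬c ∨ b), w0
6. c, w0
7. ¬b, w0
8. □(¬a → (¬c ∨ b)), w1
Accessibility: w0Rw1
The negation has an open branch (countermodel exists).

Not valid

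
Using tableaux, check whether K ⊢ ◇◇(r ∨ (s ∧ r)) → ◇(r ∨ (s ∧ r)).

Tableau for the negation ¬(◇◇(r ∨ (s ∧ r)) → ◇(r ∨ (s ∧ r))):
1. ¬(◇◇(r ∨ (s ∧ r)) → ◇(r ∨ (s ∧ r))), 0
2. ◇◇(r ∨ (s ∧ r)), 0   [¬→-rule on 1]
3. ¬◇(r ∨ (s ∧ r)), 0   [¬→-rule on 1]
4. ◇(r ∨ (s ∧ r)), 1   [◇-rule on 2: fresh world 1, 0R1]
5. ¬(r ∨ (s ∧ r)), 1   [¬◇-rule on 3 via 0R1]
6. ¬r, 1   [¬∨-rule on 5]
7. ¬(s ∧ r), 1   [¬∨-rule on 5]
8. r ∨ (s ∧ r), 2   [◇-rule on 4: fresh world 2, 1R2]
9. s ∧ r, 2   [∨-rule on 8 (branches; this branch)]
10. s, 2   [∧-rule on 9]
11. r, 2   [∧-rule on 9]
Accessibility: 0R1, 1R2
The negation has an open branch (countermodel exists).

Not valid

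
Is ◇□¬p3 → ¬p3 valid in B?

Tableau for the negation ¬(◇□¬p3 → ¬p3):
1. ¬(◇□¬p3 → ¬p3), 0
2. ◇□¬p3, 0   [¬→-rule on 1]
3. p3, 0   [¬→-rule on 1]
4. □¬p3, 1   [◇-rule on 2: fresh world 1, 0R1]
5. ¬p3, 0   [□-rule on 4 via 1R0]
Accessibility: 0R0, 0R1, 1R0, 1R1
Branch closes: p3 and ¬p3 both at 0.
All branches of the negation close; one closing branch shown above.

Valid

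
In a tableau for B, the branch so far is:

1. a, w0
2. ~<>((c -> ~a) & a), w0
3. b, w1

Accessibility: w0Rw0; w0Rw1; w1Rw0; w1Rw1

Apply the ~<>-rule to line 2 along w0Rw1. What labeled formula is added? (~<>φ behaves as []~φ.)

~<>φ behaves as []~φ: propagate the negated body to each accessible world.

~((c -> ~a) & a), w1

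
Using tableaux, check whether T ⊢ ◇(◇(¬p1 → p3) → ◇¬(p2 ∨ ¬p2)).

No, not valid

Tableau for the negation ¬◇(◇(¬p1 → p3) → ◇¬(p2 ∨ ¬p2)):
1. ¬◇(◇(¬p1 → p3) → ◇¬(p2 ∨ ¬p2)), u
2. ¬(◇(¬p1 → p3) → ◇¬(p2 ∨ ¬p2)), u   [¬◇-rule on 1 via uRu]
3. ◇(¬p1 → p3), u   [¬→-rule on 2]
4. ¬◇¬(p2 ∨ ¬p2), u   [¬→-rule on 2]
5. p2 ∨ ¬p2, u   [¬◇-rule on 4 via uRu]
6. ¬p2, u   [∨-rule on 5 (branches; this branch)]
7. ¬p1 → p3, v   [◇-rule on 3: fresh world v, uRv]
8. ¬(◇(¬p1 → p3) → ◇¬(p2 ∨ ¬p2)), v   [¬◇-rule on 1 via uRv]
9. ◇(¬p1 → p3), v   [¬→-rule on 8]
10. ¬◇¬(p2 ∨ ¬p2), v   [¬→-rule on 8]
11. p2 ∨ ¬p2, v   [¬◇-rule on 4 via uRv]
12. p3, v   [→-rule on 7 (branches; this branch)]
13. ¬p2, v   [∨-rule on 11 (branches; this branch)]
14. ¬p1 → p3, w   [◇-rule on 9: fresh world w, vRw]
15. p2 ∨ ¬p2, w   [¬◇-rule on 10 via vRw]
16. p3, w   [→-rule on 14 (branches; this branch)]
17. ¬p2, w   [∨-rule on 15 (branches; this branch)]
Accessibility: uRu, uRv, vRv, vRw, wRw
The negation has an open branch (countermodel exists).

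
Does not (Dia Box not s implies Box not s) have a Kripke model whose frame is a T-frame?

1. not (Dia Box not s implies Box not s), u
2. Dia Box not s, u   [neg-implies-rule on 1]
3. not Box not s, u   [neg-implies-rule on 1]
4. Box not s, v   [Dia-rule on 2: fresh world v, uRv]
5. not s, v   [Box-rule on 4 via vRv]
6. s, w   [neg-Box-rule on 3: fresh world w, uRw]
Accessibility: uRu, uRv, uRw, vRv, wRw

Satisfiable (open branch found)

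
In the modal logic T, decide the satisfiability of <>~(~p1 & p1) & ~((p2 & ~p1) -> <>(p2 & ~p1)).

1. <>~(~p1 & p1) & ~((p2 & ~p1) -> <>(p2 & ~p1)), 0
2. <>~(~p1 & p1), 0
3. ~((p2 & ~p1) -> <>(p2 & ~p1)), 0
4. p2 & ~p1, 0
5. ~<>(p2 & ~p1), 0
6. p2, 0
7. ~p1, 0
8. ~(p2 & ~p1), 0
9. p1, 0
Accessibility: 0R0
Branch closes: p1 and ~p1 both at 0.
(One branch shown.) All branches close.

Unsatisfiable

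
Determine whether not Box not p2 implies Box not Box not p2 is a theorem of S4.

Invalid (countermodel exists)

Tableau for the negation not (not Box not p2 implies Box not Box not p2):
1. not (not Box not p2 implies Box not Box not p2), w0
2. not Box not p2, w0
3. not Box not Box not p2, w0
4. p2, w1
5. Box not p2, w2
6. not p2, w2
Accessibility: w0Rw0, w0Rw1, w0Rw2, w1Rw1, w2Rw2
The negation has an open branch (countermodel exists).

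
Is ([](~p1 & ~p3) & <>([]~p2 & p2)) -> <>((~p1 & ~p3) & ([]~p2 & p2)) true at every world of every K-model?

Tableau for the negation ~(([](~p1 & ~p3) & <>([]~p2 & p2)) -> <>((~p1 & ~p3) & ([]~p2 & p2))):
1. ~(([](~p1 & ~p3) & <>([]~p2 & p2)) -> <>((~p1 & ~p3) & ([]~p2 & p2))), u
2. [](~p1 & ~p3) & <>([]~p2 & p2), u   [~->-rule on 1]
3. ~<>((~p1 & ~p3) & ([]~p2 & p2)), u   [~->-rule on 1]
4. [](~p1 & ~p3), u   [&-rule on 2]
5. <>([]~p2 & p2), u   [&-rule on 2]
6. []~p2 & p2, v   [<>-rule on 5: fresh world v, uRv]
7. []~p2, v   [&-rule on 6]
8. p2, v   [&-rule on 6]
9. ~((~p1 & ~p3) & ([]~p2 & p2)), v   [~<>-rule on 3 via uRv]
10. ~p1 & ~p3, v   [[]-rule on 4 via uRv]
11. ~p1, v   [&-rule on 10]
12. ~p3, v   [&-rule on 10]
13. ~([]~p2 & p2), v   [~&-rule on 9 (branches; this branch)]
14. ~[]~p2, v   [~&-rule on 13 (branches; this branch)]
15. p2, w   [~[]-rule on 14: fresh world w, vRw]
16. ~p2, w   [[]-rule on 7 via vRw]
Accessibility: uRv, vRw
Branch closes: p2 and ~p2 both at w.
Every branch of the negation's tableau closes; the branch above is one of them.

Yes, valid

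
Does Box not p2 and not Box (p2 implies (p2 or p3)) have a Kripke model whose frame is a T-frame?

1. Box not p2 and not Box (p2 implies (p2 or p3)), 0
2. Box not p2, 0   [and-rule on 1]
3. not Box (p2 implies (p2 or p3)), 0   [and-rule on 1]
4. not p2, 0   [Box-rule on 2 via 0R0]
5. not (p2 implies (p2 or p3)), 1   [neg-Box-rule on 3: fresh world 1, 0R1]
6. p2, 1   [neg-implies-rule on 5]
7. not (p2 or p3), 1   [neg-implies-rule on 5]
8. not p2, 1   [neg-or-rule on 7]
9. not p3, 1   [neg-or-rule on 7]
Accessibility: 0R0, 0R1, 1R1
Branch closes: p2 and not p2 both at 1.
All branches of the tableau close; one closing branch shown above.

Unsatisfiable (every branch closes)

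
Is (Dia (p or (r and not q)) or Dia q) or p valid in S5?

No, not valid

Tableau for the negation not ((Dia (p or (r and not q)) or Dia q) or p):
1. not ((Dia (p or (r and not q)) or Dia q) or p), 0
2. not (Dia (p or (r and not q)) or Dia q), 0
3. not p, 0
4. not Dia (p or (r and not q)), 0
5. not Dia q, 0
6. not (p or (r and not q)), 0
7. not (r and not q), 0
8. not q, 0
9. not r, 0
Accessibility: 0R0
The negation has an open branch (countermodel exists).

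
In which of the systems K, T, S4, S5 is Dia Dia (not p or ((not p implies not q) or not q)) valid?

T, S4, S5

K-tableau for the negation not Dia Dia (not p or ((not p implies not q) or not q)):
1. not Dia Dia (not p or ((not p implies not q) or not q)), 0
Complete open branch: countermodel on a K-frame, so not valid in K.
T-tableau for the negation not Dia Dia (not p or ((not p implies not q) or not q)):
1. not Dia Dia (not p or ((not p implies not q) or not q)), 0
2. not Dia (not p or ((not p implies not q) or not q)), 0
3. not (not p or ((not p implies not q) or not q)), 0
4. p, 0
5. not ((not p implies not q) or not q), 0
6. not (not p implies not q), 0
7. q, 0
8. not p, 0
Accessibility: 0R0
Branch closes: p and not p both at 0.
Every branch closes (one shown): valid in T, hence also in S4, S5 (every theorem of T is a theorem of S4 and S5).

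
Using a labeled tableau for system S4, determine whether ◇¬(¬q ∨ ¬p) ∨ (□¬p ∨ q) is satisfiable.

Satisfiable

1. ◇¬(¬q ∨ ¬p) ∨ (□¬p ∨ q), w0
2. □¬p ∨ q, w0
3. q, w0
Accessibility: w0Rw0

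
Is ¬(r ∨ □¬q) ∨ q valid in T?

Tableau for the negation ¬(¬(r ∨ □¬q) ∨ q):
1. ¬(¬(r ∨ □¬q) ∨ q), w0
2. r ∨ □¬q, w0
3. ¬q, w0
4. □¬q, w0
Accessibility: w0Rw0
The negation has an open branch (countermodel exists).

Not valid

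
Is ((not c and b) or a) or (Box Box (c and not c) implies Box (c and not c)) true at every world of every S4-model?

Yes, valid

Tableau for the negation not (((not c and b) or a) or (Box Box (c and not c) implies Box (c and not c))):
1. not (((not c and b) or a) or (Box Box (c and not c) implies Box (c and not c))), w0
2. not ((not c and b) or a), w0
3. not (Box Box (c and not c) implies Box (c and not c)), w0
4. not (not c and b), w0
5. not a, w0
6. Box Box (c and not c), w0
7. not Box (c and not c), w0
8. Box (c and not c), w0
9. c and not c, w0
10. c, w0
11. not c, w0
Accessibility: w0Rw0
Branch closes: c and not c both at w0.
All branches of the negation close; one closing branch shown above.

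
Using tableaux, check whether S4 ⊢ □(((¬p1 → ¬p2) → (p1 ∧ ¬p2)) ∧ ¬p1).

No, not valid

Tableau for the negation ¬□(((¬p1 → ¬p2) → (p1 ∧ ¬p2)) ∧ ¬p1):
1. ¬□(((¬p1 → ¬p2) → (p1 ∧ ¬p2)) ∧ ¬p1), u
2. ¬(((¬p1 → ¬p2) → (p1 ∧ ¬p2)) ∧ ¬p1), v
3. p1, v
Accessibility: uRu, uRv, vRv
The negation has an open branch (countermodel exists).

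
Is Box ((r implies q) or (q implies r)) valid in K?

Valid in K

Tableau for the negation not Box ((r implies q) or (q implies r)):
1. not Box ((r implies q) or (q implies r)), 0
2. not ((r implies q) or (q implies r)), 1
3. not (r implies q), 1
4. not (q implies r), 1
5. r, 1
6. not q, 1
7. q, 1
8. not r, 1
Accessibility: 0R1
Branch closes: q and not q both at 1.
Every branch of the negation's tableau closes; the branch above is one of them.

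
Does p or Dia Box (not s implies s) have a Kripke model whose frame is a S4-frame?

Yes, satisfiable

1. p or Dia Box (not s implies s), 0
2. Dia Box (not s implies s), 0
3. Box (not s implies s), 1
4. not s implies s, 1
5. s, 1
Accessibility: 0R0, 0R1, 1R1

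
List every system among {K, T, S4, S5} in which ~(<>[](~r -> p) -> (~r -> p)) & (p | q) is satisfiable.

K, T, S4

S5-tableau for the formula:
1. ~(<>[](~r -> p) -> (~r -> p)) & (p | q), w0
2. ~(<>[](~r -> p) -> (~r -> p)), w0   [&-rule on 1]
3. p | q, w0   [&-rule on 1]
4. <>[](~r -> p), w0   [~->-rule on 2]
5. ~(~r -> p), w0   [~->-rule on 2]
6. ~r, w0   [~->-rule on 5]
7. ~p, w0   [~->-rule on 5]
8. q, w0   [|-rule on 3 (branches; this branch)]
9. [](~r -> p), w1   [<>-rule on 4: fresh world w1, w0Rw1]
10. ~r -> p, w0   [[]-rule on 9 via w1Rw0]
11. ~r -> p, w1   [[]-rule on 9 via w1Rw1]
12. p, w0   [->-rule on 10 (branches; this branch)]
Accessibility: w0Rw0, w0Rw1, w1Rw0, w1Rw1
Branch closes: p and ~p both at w0.
Every branch closes (one shown): unsatisfiable in S5.
S4-tableau for the formula:
1. ~(<>[](~r -> p) -> (~r -> p)) & (p | q), w0
2. ~(<>[](~r -> p) -> (~r -> p)), w0   [&-rule on 1]
3. p | q, w0   [&-rule on 1]
4. <>[](~r -> p), w0   [~->-rule on 2]
5. ~(~r -> p), w0   [~->-rule on 2]
6. ~r, w0   [~->-rule on 5]
7. ~p, w0   [~->-rule on 5]
8. q, w0   [|-rule on 3 (branches; this branch)]
9. [](~r -> p), w1   [<>-rule on 4: fresh world w1, w0Rw1]
10. ~r -> p, w1   [[]-rule on 9 via w1Rw1]
11. p, w1   [->-rule on 10 (branches; this branch)]
Accessibility: w0Rw0, w0Rw1, w1Rw1
Complete open branch: satisfiable in S4, hence also in K, T (this S4-model is also a K-model and a T-model).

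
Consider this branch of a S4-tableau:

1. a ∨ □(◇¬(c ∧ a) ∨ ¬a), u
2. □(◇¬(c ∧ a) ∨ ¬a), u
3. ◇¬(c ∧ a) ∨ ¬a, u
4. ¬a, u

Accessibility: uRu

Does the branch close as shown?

Open

No world carries both an atom and its negation.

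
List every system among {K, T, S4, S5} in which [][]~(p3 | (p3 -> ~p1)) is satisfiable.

K-tableau for the formula:
1. [][]~(p3 | (p3 -> ~p1)), 0
Complete open branch: satisfiable in K.
T-tableau for the formula:
1. [][]~(p3 | (p3 -> ~p1)), 0
2. []~(p3 | (p3 -> ~p1)), 0
3. ~(p3 | (p3 -> ~p1)), 0
4. ~p3, 0
5. ~(p3 -> ~p1), 0
6. p3, 0
7. p1, 0
Accessibility: 0R0
Branch closes: p3 and ~p3 both at 0.
Every branch closes (one shown): unsatisfiable in T, hence also in S4, S5 (every S4/S5-frame is a T-frame).

K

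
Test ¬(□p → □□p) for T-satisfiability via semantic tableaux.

1. ¬(□p → □□p), u
2. □p, u
3. ¬□□p, u
4. p, u
5. ¬□p, v
6. p, v
7. ¬p, w
Accessibility: uRu, uRv, vRv, vRw, wRw

Satisfiable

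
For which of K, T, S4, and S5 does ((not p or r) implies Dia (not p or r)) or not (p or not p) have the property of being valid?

T, S4, S5

T-tableau for the negation not (((not p or r) implies Dia (not p or r)) or not (p or not p)):
1. not (((not p or r) implies Dia (not p or r)) or not (p or not p)), w0
2. not ((not p or r) implies Dia (not p or r)), w0   [neg-or-rule on 1]
3. p or not p, w0   [neg-or-rule on 1]
4. not p or r, w0   [neg-implies-rule on 2]
5. not Dia (not p or r), w0   [neg-implies-rule on 2]
6. not (not p or r), w0   [neg-Dia-rule on 5 via w0Rw0]
7. p, w0   [neg-or-rule on 6]
8. not r, w0   [neg-or-rule on 6]
9. r, w0   [or-rule on 4 (branches; this branch)]
Accessibility: w0Rw0
Branch closes: r and not r both at w0.
Every branch closes (one shown): valid in T, hence also in S4, S5 (every theorem of T is a theorem of S4 and S5).
K-tableau for the negation not (((not p or r) implies Dia (not p or r)) or not (p or not p)):
1. not (((not p or r) implies Dia (not p or r)) or not (p or not p)), w0
2. not ((not p or r) implies Dia (not p or r)), w0   [neg-or-rule on 1]
3. p or not p, w0   [neg-or-rule on 1]
4. not p or r, w0   [neg-implies-rule on 2]
5. not Dia (not p or r), w0   [neg-implies-rule on 2]
6. not p, w0   [or-rule on 3 (branches; this branch)]
7. r, w0   [or-rule on 4 (branches; this branch)]
Complete open branch: countermodel on a K-frame, so not valid in K.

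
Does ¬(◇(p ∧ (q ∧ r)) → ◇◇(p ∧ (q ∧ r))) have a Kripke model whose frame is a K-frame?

Satisfiable

1. ¬(◇(p ∧ (q ∧ r)) → ◇◇(p ∧ (q ∧ r))), 0
2. ◇(p ∧ (q ∧ r)), 0
3. ¬◇◇(p ∧ (q ∧ r)), 0
4. p ∧ (q ∧ r), 1
5. p, 1
6. q ∧ r, 1
7. q, 1
8. r, 1
9. ¬◇(p ∧ (q ∧ r)), 1
Accessibility: 0R1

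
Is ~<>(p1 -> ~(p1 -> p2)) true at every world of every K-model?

No, not valid

Tableau for the negation <>(p1 -> ~(p1 -> p2)):
1. <>(p1 -> ~(p1 -> p2)), 0
2. p1 -> ~(p1 -> p2), 1
3. ~(p1 -> p2), 1
4. p1, 1
5. ~p2, 1
Accessibility: 0R1
The negation has an open branch (countermodel exists).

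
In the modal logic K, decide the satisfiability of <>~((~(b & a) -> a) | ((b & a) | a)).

1. <>~((~(b & a) -> a) | ((b & a) | a)), 0
2. ~((~(b & a) -> a) | ((b & a) | a)), 1
3. ~(~(b & a) -> a), 1
4. ~((b & a) | a), 1
5. ~(b & a), 1
6. ~a, 1
Accessibility: 0R1

Satisfiable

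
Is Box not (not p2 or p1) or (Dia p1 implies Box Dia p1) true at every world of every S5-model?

Tableau for the negation not (Box not (not p2 or p1) or (Dia p1 implies Box Dia p1)):
1. not (Box not (not p2 or p1) or (Dia p1 implies Box Dia p1)), w0
2. not Box not (not p2 or p1), w0
3. not (Dia p1 implies Box Dia p1), w0
4. Dia p1, w0
5. not Box Dia p1, w0
6. not p2 or p1, w1
7. not p2, w1
8. p1, w2
9. not Dia p1, w3
10. not p1, w0
11. not p1, w1
12. not p1, w2
Accessibility: w0Rw0, w0Rw1, w0Rw2, w0Rw3, w1Rw0, w1Rw1, w1Rw2, w1Rw3, w2Rw0, w2Rw1, w2Rw2, w2Rw3, w3Rw0, w3Rw1, w3Rw2, w3Rw3
Branch closes: p1 and not p1 both at w2.
All branches of the negation close; one closing branch shown above.

Yes, valid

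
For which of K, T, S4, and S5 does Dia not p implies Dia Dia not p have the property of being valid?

T, S4, S5

T-tableau for the negation not (Dia not p implies Dia Dia not p):
1. not (Dia not p implies Dia Dia not p), w0
2. Dia not p, w0
3. not Dia Dia not p, w0
4. not Dia not p, w0
5. p, w0
6. not p, w1
7. not Dia not p, w1
8. p, w1
Accessibility: w0Rw0, w0Rw1, w1Rw1
Branch closes: p and not p both at w1.
Every branch closes (one shown): valid in T, hence also in S4, S5 (every theorem of T is a theorem of S4 and S5).
K-tableau for the negation not (Dia not p implies Dia Dia not p):
1. not (Dia not p implies Dia Dia not p), w0
2. Dia not p, w0
3. not Dia Dia not p, w0
4. not p, w1
5. not Dia not p, w1
Accessibility: w0Rw1
Complete open branch: countermodel on a K-frame, so not valid in K.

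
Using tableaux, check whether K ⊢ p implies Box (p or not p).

Yes, valid

Tableau for the negation not (p implies Box (p or not p)):
1. not (p implies Box (p or not p)), 0
2. p, 0
3. not Box (p or not p), 0
4. not (p or not p), 1
5. not p, 1
6. p, 1
Accessibility: 0R1
Branch closes: p and not p both at 1.
Every branch of the negation's tableau closes; the branch above is one of them.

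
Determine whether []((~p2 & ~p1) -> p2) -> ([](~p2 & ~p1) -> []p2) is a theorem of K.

Yes, valid

Tableau for the negation ~([]((~p2 & ~p1) -> p2) -> ([](~p2 & ~p1) -> []p2)):
1. ~([]((~p2 & ~p1) -> p2) -> ([](~p2 & ~p1) -> []p2)), 0
2. []((~p2 & ~p1) -> p2), 0   [~->-rule on 1]
3. ~([](~p2 & ~p1) -> []p2), 0   [~->-rule on 1]
4. [](~p2 & ~p1), 0   [~->-rule on 3]
5. ~[]p2, 0   [~->-rule on 3]
6. ~p2, 1   [~[]-rule on 5: fresh world 1, 0R1]
7. (~p2 & ~p1) -> p2, 1   [[]-rule on 2 via 0R1]
8. ~p2 & ~p1, 1   [[]-rule on 4 via 0R1]
9. ~p1, 1   [&-rule on 8]
10. ~(~p2 & ~p1), 1   [->-rule on 7 (branches; this branch)]
11. p1, 1   [~&-rule on 10 (branches; this branch)]
Accessibility: 0R1
Branch closes: p1 and ~p1 both at 1.
Every branch of the negation's tableau closes; the branch above is one of them.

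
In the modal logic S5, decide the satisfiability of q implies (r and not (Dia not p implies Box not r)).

1. q implies (r and not (Dia not p implies Box not r)), u
2. r and not (Dia not p implies Box not r), u
3. r, u
4. not (Dia not p implies Box not r), u
5. Dia not p, u
6. not Box not r, u
7. not p, v
8. r, w
Accessibility: uRu, uRv, uRw, vRu, vRv, vRw, wRu, wRv, wRw

Satisfiable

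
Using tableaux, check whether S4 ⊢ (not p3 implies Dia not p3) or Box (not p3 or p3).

Tableau for the negation not ((not p3 implies Dia not p3) or Box (not p3 or p3)):
1. not ((not p3 implies Dia not p3) or Box (not p3 or p3)), u
2. not (not p3 implies Dia not p3), u
3. not Box (not p3 or p3), u
4. not p3, u
5. not Dia not p3, u
6. p3, u
Accessibility: uRu
Branch closes: p3 and not p3 both at u.
All branches of the negation close; one closing branch shown above.

Valid in S4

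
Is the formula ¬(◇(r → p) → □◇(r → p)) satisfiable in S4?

1. ¬(◇(r → p) → □◇(r → p)), u
2. ◇(r → p), u   [¬→-rule on 1]
3. ¬□◇(r → p), u   [¬→-rule on 1]
4. r → p, v   [◇-rule on 2: fresh world v, uRv]
5. p, v   [→-rule on 4 (branches; this branch)]
6. ¬◇(r → p), w   [¬□-rule on 3: fresh world w, uRw]
7. ¬(r → p), w   [¬◇-rule on 6 via wRw]
8. r, w   [¬→-rule on 7]
9. ¬p, w   [¬→-rule on 7]
Accessibility: uRu, uRv, uRw, vRv, wRw

Yes, satisfiable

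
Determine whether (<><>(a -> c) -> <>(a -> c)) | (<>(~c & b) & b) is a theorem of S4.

Tableau for the negation ~((<><>(a -> c) -> <>(a -> c)) | (<>(~c & b) & b)):
1. ~((<><>(a -> c) -> <>(a -> c)) | (<>(~c & b) & b)), w0
2. ~(<><>(a -> c) -> <>(a -> c)), w0
3. ~(<>(~c & b) & b), w0
4. <><>(a -> c), w0
5. ~<>(a -> c), w0
6. ~(a -> c), w0
7. a, w0
8. ~c, w0
9. ~<>(~c & b), w0
10. ~(~c & b), w0
11. ~b, w0
12. <>(a -> c), w1
13. ~(a -> c), w1
14. a, w1
15. ~c, w1
16. ~(~c & b), w1
17. ~b, w1
18. a -> c, w2
19. ~(a -> c), w2
20. a, w2
21. ~c, w2
22. ~(~c & b), w2
23. c, w2
Accessibility: w0Rw0, w0Rw1, w0Rw2, w1Rw1, w1Rw2, w2Rw2
Branch closes: c and ~c both at w2.
Every branch of the negation's tableau closes; the branch above is one of them.

Yes, valid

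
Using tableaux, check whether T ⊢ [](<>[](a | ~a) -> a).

No, not valid

Tableau for the negation ~[](<>[](a | ~a) -> a):
1. ~[](<>[](a | ~a) -> a), 0
2. ~(<>[](a | ~a) -> a), 1   [~[]-rule on 1: fresh world 1, 0R1]
3. <>[](a | ~a), 1   [~->-rule on 2]
4. ~a, 1   [~->-rule on 2]
5. [](a | ~a), 2   [<>-rule on 3: fresh world 2, 1R2]
6. a | ~a, 2   [[]-rule on 5 via 2R2]
7. ~a, 2   [|-rule on 6 (branches; this branch)]
Accessibility: 0R0, 0R1, 1R1, 1R2, 2R2
The negation has an open branch (countermodel exists).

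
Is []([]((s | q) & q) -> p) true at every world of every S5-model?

Tableau for the negation ~[]([]((s | q) & q) -> p):
1. ~[]([]((s | q) & q) -> p), u
2. ~([]((s | q) & q) -> p), v
3. []((s | q) & q), v
4. ~p, v
5. (s | q) & q, u
6. s | q, u
7. q, u
8. (s | q) & q, v
9. s | q, v
10. q, v
Accessibility: uRu, uRv, vRu, vRv
The negation has an open branch (countermodel exists).

No, not valid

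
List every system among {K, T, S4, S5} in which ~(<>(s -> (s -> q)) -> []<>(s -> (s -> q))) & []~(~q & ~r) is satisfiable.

K, T, S4

S5-tableau for the formula:
1. ~(<>(s -> (s -> q)) -> []<>(s -> (s -> q))) & []~(~q & ~r), u
2. ~(<>(s -> (s -> q)) -> []<>(s -> (s -> q))), u
3. []~(~q & ~r), u
4. <>(s -> (s -> q)), u
5. ~[]<>(s -> (s -> q)), u
6. ~(~q & ~r), u
7. r, u
8. s -> (s -> q), v
9. ~(~q & ~r), v
10. s -> q, v
11. r, v
12. q, v
13. ~<>(s -> (s -> q)), w
14. ~(~q & ~r), w
15. ~(s -> (s -> q)), u
16. s, u
17. ~(s -> q), u
18. ~q, u
19. ~(s -> (s -> q)), v
20. s, v
21. ~(s -> q), v
22. ~q, v
Accessibility: uRu, uRv, uRw, vRu, vRv, vRw, wRu, wRv, wRw
Branch closes: q and ~q both at v.
Every branch closes (one shown): unsatisfiable in S5.
S4-tableau for the formula:
1. ~(<>(s -> (s -> q)) -> []<>(s -> (s -> q))) & []~(~q & ~r), u
2. ~(<>(s -> (s -> q)) -> []<>(s -> (s -> q))), u
3. []~(~q & ~r), u
4. <>(s -> (s -> q)), u
5. ~[]<>(s -> (s -> q)), u
6. ~(~q & ~r), u
7. r, u
8. s -> (s -> q), v
9. ~(~q & ~r), v
10. s -> q, v
11. r, v
12. q, v
13. ~<>(s -> (s -> q)), w
14. ~(~q & ~r), w
15. ~(s -> (s -> q)), w
16. s, w
17. ~(s -> q), w
18. ~q, w
19. r, w
Accessibility: uRu, uRv, uRw, vRv, wRw
Complete open branch: satisfiable in S4, hence also in K, T (this S4-model is also a K-model and a T-model).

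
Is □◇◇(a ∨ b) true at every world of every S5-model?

Tableau for the negation ¬□◇◇(a ∨ b):
1. ¬□◇◇(a ∨ b), w0
2. ¬◇◇(a ∨ b), w1   [¬□-rule on 1: fresh world w1, w0Rw1]
3. ¬◇(a ∨ b), w0   [¬◇-rule on 2 via w1Rw0]
4. ¬◇(a ∨ b), w1   [¬◇-rule on 2 via w1Rw1]
5. ¬(a ∨ b), w0   [¬◇-rule on 3 via w0Rw0]
6. ¬a, w0   [¬∨-rule on 5]
7. ¬b, w0   [¬∨-rule on 5]
8. ¬(a ∨ b), w1   [¬◇-rule on 3 via w0Rw1]
9. ¬a, w1   [¬∨-rule on 8]
10. ¬b, w1   [¬∨-rule on 8]
Accessibility: w0Rw0, w0Rw1, w1Rw0, w1Rw1
The negation has an open branch (countermodel exists).

Invalid (countermodel exists)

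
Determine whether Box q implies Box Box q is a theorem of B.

Tableau for the negation not (Box q implies Box Box q):
1. not (Box q implies Box Box q), w0
2. Box q, w0
3. not Box Box q, w0
4. q, w0
5. not Box q, w1
6. q, w1
7. not q, w2
Accessibility: w0Rw0, w0Rw1, w1Rw0, w1Rw1, w1Rw2, w2Rw1, w2Rw2
The negation has an open branch (countermodel exists).

Invalid (countermodel exists)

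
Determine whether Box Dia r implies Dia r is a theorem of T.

Valid

Tableau for the negation not (Box Dia r implies Dia r):
1. not (Box Dia r implies Dia r), w0
2. Box Dia r, w0
3. not Dia r, w0
4. Dia r, w0
5. not r, w0
6. r, w1
7. Dia r, w1
8. not r, w1
Accessibility: w0Rw0, w0Rw1, w1Rw1
Branch closes: r and not r both at w1.
All branches of the negation close; one closing branch shown above.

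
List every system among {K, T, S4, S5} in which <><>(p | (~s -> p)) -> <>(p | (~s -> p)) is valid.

S4, S5

S4-tableau for the negation ~(<><>(p | (~s -> p)) -> <>(p | (~s -> p))):
1. ~(<><>(p | (~s -> p)) -> <>(p | (~s -> p))), u
2. <><>(p | (~s -> p)), u
3. ~<>(p | (~s -> p)), u
4. ~(p | (~s -> p)), u
5. ~p, u
6. ~(~s -> p), u
7. ~s, u
8. <>(p | (~s -> p)), v
9. ~(p | (~s -> p)), v
10. ~p, v
11. ~(~s -> p), v
12. ~s, v
13. p | (~s -> p), w
14. ~(p | (~s -> p)), w
15. ~p, w
16. ~(~s -> p), w
17. ~s, w
18. ~s -> p, w
19. p, w
Accessibility: uRu, uRv, uRw, vRv, vRw, wRw
Branch closes: p and ~p both at w.
Every branch closes (one shown): valid in S4, hence also in S5 (every theorem of S4 is a theorem of S5).
T-tableau for the negation ~(<><>(p | (~s -> p)) -> <>(p | (~s -> p))):
1. ~(<><>(p | (~s -> p)) -> <>(p | (~s -> p))), u
2. <><>(p | (~s -> p)), u
3. ~<>(p | (~s -> p)), u
4. ~(p | (~s -> p)), u
5. ~p, u
6. ~(~s -> p), u
7. ~s, u
8. <>(p | (~s -> p)), v
9. ~(p | (~s -> p)), v
10. ~p, v
11. ~(~s -> p), v
12. ~s, v
13. p | (~s -> p), w
14. ~s -> p, w
15. p, w
Accessibility: uRu, uRv, vRv, vRw, wRw
Complete open branch: countermodel on a T-frame, so not valid in T, nor in K (the same frame is also a K-frame).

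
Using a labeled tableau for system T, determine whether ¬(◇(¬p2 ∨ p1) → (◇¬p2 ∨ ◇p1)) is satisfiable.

1. ¬(◇(¬p2 ∨ p1) → (◇¬p2 ∨ ◇p1)), w0
2. ◇(¬p2 ∨ p1), w0   [¬→-rule on 1]
3. ¬(◇¬p2 ∨ ◇p1), w0   [¬→-rule on 1]
4. ¬◇¬p2, w0   [¬∨-rule on 3]
5. ¬◇p1, w0   [¬∨-rule on 3]
6. p2, w0   [¬◇-rule on 4 via w0Rw0]
7. ¬p1, w0   [¬◇-rule on 5 via w0Rw0]
8. ¬p2 ∨ p1, w1   [◇-rule on 2: fresh world w1, w0Rw1]
9. p2, w1   [¬◇-rule on 4 via w0Rw1]
10. ¬p1, w1   [¬◇-rule on 5 via w0Rw1]
11. p1, w1   [∨-rule on 8 (branches; this branch)]
Accessibility: w0Rw0, w0Rw1, w1Rw1
Branch closes: p1 and ¬p1 both at w1.
All branches of the tableau close; one closing branch shown above.

Unsatisfiable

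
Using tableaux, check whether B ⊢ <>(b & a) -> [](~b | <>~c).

Tableau for the negation ~(<>(b & a) -> [](~b | <>~c)):
1. ~(<>(b & a) -> [](~b | <>~c)), w0
2. <>(b & a), w0
3. ~[](~b | <>~c), w0
4. b & a, w1
5. b, w1
6. a, w1
7. ~(~b | <>~c), w2
8. b, w2
9. ~<>~c, w2
10. c, w0
11. c, w2
Accessibility: w0Rw0, w0Rw1, w0Rw2, w1Rw0, w1Rw1, w2Rw0, w2Rw2
The negation has an open branch (countermodel exists).

Not valid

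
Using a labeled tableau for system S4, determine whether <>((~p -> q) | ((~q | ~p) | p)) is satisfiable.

1. <>((~p -> q) | ((~q | ~p) | p)), 0
2. (~p -> q) | ((~q | ~p) | p), 1   [<>-rule on 1: fresh world 1, 0R1]
3. (~q | ~p) | p, 1   [|-rule on 2 (branches; this branch)]
4. p, 1   [|-rule on 3 (branches; this branch)]
Accessibility: 0R0, 0R1, 1R1

Satisfiable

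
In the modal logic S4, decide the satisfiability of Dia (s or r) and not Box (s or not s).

No, unsatisfiable

1. Dia (s or r) and not Box (s or not s), 0
2. Dia (s or r), 0
3. not Box (s or not s), 0
4. s or r, 1
5. r, 1
6. not (s or not s), 2
7. not s, 2
8. s, 2
Accessibility: 0R0, 0R1, 0R2, 1R1, 2R2
Branch closes: s and not s both at 2.
All branches of the tableau close; one closing branch shown above.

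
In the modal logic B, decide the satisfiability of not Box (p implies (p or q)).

1. not Box (p implies (p or q)), 0
2. not (p implies (p or q)), 1   [neg-Box-rule on 1: fresh world 1, 0R1]
3. p, 1   [neg-implies-rule on 2]
4. not (p or q), 1   [neg-implies-rule on 2]
5. not p, 1   [neg-or-rule on 4]
6. not q, 1   [neg-or-rule on 4]
Accessibility: 0R0, 0R1, 1R0, 1R1
Branch closes: p and not p both at 1.
All branches of the tableau close; one closing branch shown above.

No, unsatisfiable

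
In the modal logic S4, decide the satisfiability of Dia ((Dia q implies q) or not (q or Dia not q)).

Yes, satisfiable

1. Dia ((Dia q implies q) or not (q or Dia not q)), u
2. (Dia q implies q) or not (q or Dia not q), v
3. Dia q implies q, v
4. q, v
Accessibility: uRu, uRv, vRv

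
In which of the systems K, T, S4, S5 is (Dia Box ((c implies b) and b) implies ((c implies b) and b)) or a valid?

S5-tableau for the negation not ((Dia Box ((c implies b) and b) implies ((c implies b) and b)) or a):
1. not ((Dia Box ((c implies b) and b) implies ((c implies b) and b)) or a), w0
2. not (Dia Box ((c implies b) and b) implies ((c implies b) and b)), w0
3. not a, w0
4. Dia Box ((c implies b) and b), w0
5. not ((c implies b) and b), w0
6. not (c implies b), w0
7. c, w0
8. not b, w0
9. Box ((c implies b) and b), w1
10. (c implies b) and b, w0
11. c implies b, w0
12. b, w0
Accessibility: w0Rw0, w0Rw1, w1Rw0, w1Rw1
Branch closes: b and not b both at w0.
Every branch closes (one shown): valid in S5.
S4-tableau for the negation not ((Dia Box ((c implies b) and b) implies ((c implies b) and b)) or a):
1. not ((Dia Box ((c implies b) and b) implies ((c implies b) and b)) or a), w0
2. not (Dia Box ((c implies b) and b) implies ((c implies b) and b)), w0
3. not a, w0
4. Dia Box ((c implies b) and b), w0
5. not ((c implies b) and b), w0
6. not b, w0
7. Box ((c implies b) and b), w1
8. (c implies b) and b, w1
9. c implies b, w1
10. b, w1
Accessibility: w0Rw0, w0Rw1, w1Rw1
Complete open branch: countermodel on an S4-frame, so not valid in S4, nor in K, T (the same frame is also a K-frame and a T-frame).

S5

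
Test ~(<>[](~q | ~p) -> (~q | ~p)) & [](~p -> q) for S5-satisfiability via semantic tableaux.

No, unsatisfiable

1. ~(<>[](~q | ~p) -> (~q | ~p)) & [](~p -> q), w0
2. ~(<>[](~q | ~p) -> (~q | ~p)), w0
3. [](~p -> q), w0
4. <>[](~q | ~p), w0
5. ~(~q | ~p), w0
6. q, w0
7. p, w0
8. ~p -> q, w0
9. [](~q | ~p), w1
10. ~p -> q, w1
11. ~q | ~p, w0
12. ~q | ~p, w1
13. q, w1
14. ~p, w0
Accessibility: w0Rw0, w0Rw1, w1Rw0, w1Rw1
Branch closes: p and ~p both at w0.
(One branch shown.) All branches close.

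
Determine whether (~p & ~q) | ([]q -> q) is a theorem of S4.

Tableau for the negation ~((~p & ~q) | ([]q -> q)):
1. ~((~p & ~q) | ([]q -> q)), 0
2. ~(~p & ~q), 0
3. ~([]q -> q), 0
4. []q, 0
5. ~q, 0
6. q, 0
Accessibility: 0R0
Branch closes: q and ~q both at 0.
Every branch of the negation's tableau closes; the branch above is one of them.

Valid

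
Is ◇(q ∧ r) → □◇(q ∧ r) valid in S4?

Invalid (countermodel exists)

Tableau for the negation ¬(◇(q ∧ r) → □◇(q ∧ r)):
1. ¬(◇(q ∧ r) → □◇(q ∧ r)), w0
2. ◇(q ∧ r), w0
3. ¬□◇(q ∧ r), w0
4. q ∧ r, w1
5. q, w1
6. r, w1
7. ¬◇(q ∧ r), w2
8. ¬(q ∧ r), w2
9. ¬r, w2
Accessibility: w0Rw0, w0Rw1, w0Rw2, w1Rw1, w2Rw2
The negation has an open branch (countermodel exists).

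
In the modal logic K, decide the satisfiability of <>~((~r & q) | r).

1. <>~((~r & q) | r), w0
2. ~((~r & q) | r), w1
3. ~(~r & q), w1
4. ~r, w1
5. ~q, w1
Accessibility: w0Rw1

Yes, satisfiable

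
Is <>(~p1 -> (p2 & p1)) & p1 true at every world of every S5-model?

Tableau for the negation ~(<>(~p1 -> (p2 & p1)) & p1):
1. ~(<>(~p1 -> (p2 & p1)) & p1), 0
2. ~p1, 0
Accessibility: 0R0
The negation has an open branch (countermodel exists).

No, not valid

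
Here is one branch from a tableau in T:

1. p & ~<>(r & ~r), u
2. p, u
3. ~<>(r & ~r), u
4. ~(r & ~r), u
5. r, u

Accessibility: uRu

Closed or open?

No atom appears with both signs at the same world.

Open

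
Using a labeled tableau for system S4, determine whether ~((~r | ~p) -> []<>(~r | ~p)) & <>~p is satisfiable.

Satisfiable (open branch found)

1. ~((~r | ~p) -> []<>(~r | ~p)) & <>~p, u
2. ~((~r | ~p) -> []<>(~r | ~p)), u
3. <>~p, u
4. ~r | ~p, u
5. ~[]<>(~r | ~p), u
6. ~p, u
7. ~p, v
8. ~<>(~r | ~p), w
9. ~(~r | ~p), w
10. r, w
11. p, w
Accessibility: uRu, uRv, uRw, vRv, wRw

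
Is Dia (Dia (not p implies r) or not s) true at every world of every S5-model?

Tableau for the negation not Dia (Dia (not p implies r) or not s):
1. not Dia (Dia (not p implies r) or not s), 0
2. not (Dia (not p implies r) or not s), 0   [neg-Dia-rule on 1 via 0R0]
3. not Dia (not p implies r), 0   [neg-or-rule on 2]
4. s, 0   [neg-or-rule on 2]
5. not (not p implies r), 0   [neg-Dia-rule on 3 via 0R0]
6. not p, 0   [neg-implies-rule on 5]
7. not r, 0   [neg-implies-rule on 5]
Accessibility: 0R0
The negation has an open branch (countermodel exists).

Not valid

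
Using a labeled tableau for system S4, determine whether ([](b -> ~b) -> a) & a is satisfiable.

1. ([](b -> ~b) -> a) & a, u
2. [](b -> ~b) -> a, u   [&-rule on 1]
3. a, u   [&-rule on 1]
Accessibility: uRu

Yes, satisfiable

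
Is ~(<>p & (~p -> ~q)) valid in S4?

Not valid

Tableau for the negation <>p & (~p -> ~q):
1. <>p & (~p -> ~q), u
2. <>p, u   [&-rule on 1]
3. ~p -> ~q, u   [&-rule on 1]
4. ~q, u   [->-rule on 3 (branches; this branch)]
5. p, v   [<>-rule on 2: fresh world v, uRv]
Accessibility: uRu, uRv, vRv
The negation has an open branch (countermodel exists).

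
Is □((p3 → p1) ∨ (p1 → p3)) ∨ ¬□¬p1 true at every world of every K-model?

Valid in K

Tableau for the negation ¬(□((p3 → p1) ∨ (p1 → p3)) ∨ ¬□¬p1):
1. ¬(□((p3 → p1) ∨ (p1 → p3)) ∨ ¬□¬p1), w0
2. ¬□((p3 → p1) ∨ (p1 → p3)), w0   [¬∨-rule on 1]
3. □¬p1, w0   [¬∨-rule on 1]
4. ¬((p3 → p1) ∨ (p1 → p3)), w1   [¬□-rule on 2: fresh world w1, w0Rw1]
5. ¬(p3 → p1), w1   [¬∨-rule on 4]
6. ¬(p1 → p3), w1   [¬∨-rule on 4]
7. p3, w1   [¬→-rule on 5]
8. ¬p1, w1   [¬→-rule on 5]
9. p1, w1   [¬→-rule on 6]
10. ¬p3, w1   [¬→-rule on 6]
Accessibility: w0Rw1
Branch closes: p1 and ¬p1 both at w1.
Every branch of the negation's tableau closes; the branch above is one of them.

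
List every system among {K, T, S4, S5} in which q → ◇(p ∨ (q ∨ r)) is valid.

T, S4, S5

K-tableau for the negation ¬(q → ◇(p ∨ (q ∨ r))):
1. ¬(q → ◇(p ∨ (q ∨ r))), w0
2. q, w0   [¬→-rule on 1]
3. ¬◇(p ∨ (q ∨ r)), w0   [¬→-rule on 1]
Complete open branch: countermodel on a K-frame, so not valid in K.
T-tableau for the negation ¬(q → ◇(p ∨ (q ∨ r))):
1. ¬(q → ◇(p ∨ (q ∨ r))), w0
2. q, w0   [¬→-rule on 1]
3. ¬◇(p ∨ (q ∨ r)), w0   [¬→-rule on 1]
4. ¬(p ∨ (q ∨ r)), w0   [¬◇-rule on 3 via w0Rw0]
5. ¬p, w0   [¬∨-rule on 4]
6. ¬(q ∨ r), w0   [¬∨-rule on 4]
7. ¬q, w0   [¬∨-rule on 6]
8. ¬r, w0   [¬∨-rule on 6]
Accessibility: w0Rw0
Branch closes: q and ¬q both at w0.
Every branch closes (one shown): valid in T, hence also in S4, S5 (every theorem of T is a theorem of S4 and S5).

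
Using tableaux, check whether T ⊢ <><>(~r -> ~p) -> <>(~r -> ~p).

No, not valid

Tableau for the negation ~(<><>(~r -> ~p) -> <>(~r -> ~p)):
1. ~(<><>(~r -> ~p) -> <>(~r -> ~p)), w0
2. <><>(~r -> ~p), w0
3. ~<>(~r -> ~p), w0
4. ~(~r -> ~p), w0
5. ~r, w0
6. p, w0
7. <>(~r -> ~p), w1
8. ~(~r -> ~p), w1
9. ~r, w1
10. p, w1
11. ~r -> ~p, w2
12. ~p, w2
Accessibility: w0Rw0, w0Rw1, w1Rw1, w1Rw2, w2Rw2
The negation has an open branch (countermodel exists).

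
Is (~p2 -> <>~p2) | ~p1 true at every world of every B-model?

Valid

Tableau for the negation ~((~p2 -> <>~p2) | ~p1):
1. ~((~p2 -> <>~p2) | ~p1), w0
2. ~(~p2 -> <>~p2), w0   [~|-rule on 1]
3. p1, w0   [~|-rule on 1]
4. ~p2, w0   [~->-rule on 2]
5. ~<>~p2, w0   [~->-rule on 2]
6. p2, w0   [~<>-rule on 5 via w0Rw0]
Accessibility: w0Rw0
Branch closes: p2 and ~p2 both at w0.
Every branch of the negation's tableau closes; the branch above is one of them.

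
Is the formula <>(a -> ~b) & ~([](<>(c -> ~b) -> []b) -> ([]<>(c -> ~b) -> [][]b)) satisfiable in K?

1. <>(a -> ~b) & ~([](<>(c -> ~b) -> []b) -> ([]<>(c -> ~b) -> [][]b)), u
2. <>(a -> ~b), u   [&-rule on 1]
3. ~([](<>(c -> ~b) -> []b) -> ([]<>(c -> ~b) -> [][]b)), u   [&-rule on 1]
4. [](<>(c -> ~b) -> []b), u   [~->-rule on 3]
5. ~([]<>(c -> ~b) -> [][]b), u   [~->-rule on 3]
6. []<>(c -> ~b), u   [~->-rule on 5]
7. ~[][]b, u   [~->-rule on 5]
8. a -> ~b, v   [<>-rule on 2: fresh world v, uRv]
9. <>(c -> ~b) -> []b, v   [[]-rule on 4 via uRv]
10. <>(c -> ~b), v   [[]-rule on 6 via uRv]
11. ~b, v   [->-rule on 8 (branches; this branch)]
12. []b, v   [->-rule on 9 (branches; this branch)]
13. ~[]b, w   [~[]-rule on 7: fresh world w, uRw]
14. <>(c -> ~b) -> []b, w   [[]-rule on 4 via uRw]
15. <>(c -> ~b), w   [[]-rule on 6 via uRw]
16. ~<>(c -> ~b), w   [->-rule on 14 (branches; this branch)]
17. c -> ~b, x   [<>-rule on 10: fresh world x, vRx]
18. b, x   [[]-rule on 12 via vRx]
19. ~c, x   [->-rule on 17 (branches; this branch)]
20. ~b, y   [~[]-rule on 13: fresh world y, wRy]
21. ~(c -> ~b), y   [~<>-rule on 16 via wRy]
22. c, y   [~->-rule on 21]
23. b, y   [~->-rule on 21]
Accessibility: uRv, uRw, vRx, wRy
Branch closes: b and ~b both at y.
Every branch closes; the branch above is one of them.

No, unsatisfiable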